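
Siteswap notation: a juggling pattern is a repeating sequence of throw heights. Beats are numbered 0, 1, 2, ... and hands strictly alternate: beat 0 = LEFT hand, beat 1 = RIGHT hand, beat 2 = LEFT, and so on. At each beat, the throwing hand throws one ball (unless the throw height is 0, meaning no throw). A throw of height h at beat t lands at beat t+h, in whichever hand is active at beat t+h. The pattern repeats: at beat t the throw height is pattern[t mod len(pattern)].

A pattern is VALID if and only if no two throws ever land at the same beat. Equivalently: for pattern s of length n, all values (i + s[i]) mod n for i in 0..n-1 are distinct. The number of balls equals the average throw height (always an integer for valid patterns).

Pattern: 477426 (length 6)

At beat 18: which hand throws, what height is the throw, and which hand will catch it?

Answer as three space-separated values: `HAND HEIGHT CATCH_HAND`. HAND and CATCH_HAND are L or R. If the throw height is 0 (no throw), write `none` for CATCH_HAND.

Answer: L 4 L

Derivation:
Beat 18: 18 mod 2 = 0, so hand = L
Throw height = pattern[18 mod 6] = pattern[0] = 4
Lands at beat 18+4=22, 22 mod 2 = 0, so catch hand = L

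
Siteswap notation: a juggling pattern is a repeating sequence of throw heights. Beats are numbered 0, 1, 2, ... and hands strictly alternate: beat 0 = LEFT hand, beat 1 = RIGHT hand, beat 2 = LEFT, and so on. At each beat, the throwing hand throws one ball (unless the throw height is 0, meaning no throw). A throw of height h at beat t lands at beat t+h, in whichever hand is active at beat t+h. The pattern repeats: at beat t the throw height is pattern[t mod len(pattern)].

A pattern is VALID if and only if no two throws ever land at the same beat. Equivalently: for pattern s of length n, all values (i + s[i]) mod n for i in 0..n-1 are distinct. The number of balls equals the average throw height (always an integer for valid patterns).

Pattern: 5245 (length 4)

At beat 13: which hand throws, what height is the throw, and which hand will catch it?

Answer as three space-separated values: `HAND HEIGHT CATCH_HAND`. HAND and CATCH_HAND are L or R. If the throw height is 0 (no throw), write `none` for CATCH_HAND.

Beat 13: 13 mod 2 = 1, so hand = R
Throw height = pattern[13 mod 4] = pattern[1] = 2
Lands at beat 13+2=15, 15 mod 2 = 1, so catch hand = R

Answer: R 2 R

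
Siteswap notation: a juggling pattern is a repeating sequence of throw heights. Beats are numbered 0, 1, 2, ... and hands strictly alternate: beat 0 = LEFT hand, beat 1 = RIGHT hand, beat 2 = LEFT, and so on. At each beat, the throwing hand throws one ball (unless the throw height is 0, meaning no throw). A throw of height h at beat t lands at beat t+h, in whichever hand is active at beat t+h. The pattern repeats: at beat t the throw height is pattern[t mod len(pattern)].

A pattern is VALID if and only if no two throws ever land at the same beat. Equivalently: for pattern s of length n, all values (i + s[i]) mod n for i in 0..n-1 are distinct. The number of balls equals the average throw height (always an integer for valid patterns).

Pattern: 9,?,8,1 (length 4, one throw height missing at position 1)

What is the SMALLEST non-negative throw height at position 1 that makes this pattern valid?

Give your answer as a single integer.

Answer: 2

Derivation:
i=0: (0 + 9) mod 4 = 1
i=1: s[i]=? (unknown)
i=2: (2 + 8) mod 4 = 2
i=3: (3 + 1) mod 4 = 0
Known residues: [0, 1, 2]; need a permutation of 0..3, so missing residue r = 3
Need (1 + s) mod 4 = 3; smallest s = (3 - 1) mod 4 = 2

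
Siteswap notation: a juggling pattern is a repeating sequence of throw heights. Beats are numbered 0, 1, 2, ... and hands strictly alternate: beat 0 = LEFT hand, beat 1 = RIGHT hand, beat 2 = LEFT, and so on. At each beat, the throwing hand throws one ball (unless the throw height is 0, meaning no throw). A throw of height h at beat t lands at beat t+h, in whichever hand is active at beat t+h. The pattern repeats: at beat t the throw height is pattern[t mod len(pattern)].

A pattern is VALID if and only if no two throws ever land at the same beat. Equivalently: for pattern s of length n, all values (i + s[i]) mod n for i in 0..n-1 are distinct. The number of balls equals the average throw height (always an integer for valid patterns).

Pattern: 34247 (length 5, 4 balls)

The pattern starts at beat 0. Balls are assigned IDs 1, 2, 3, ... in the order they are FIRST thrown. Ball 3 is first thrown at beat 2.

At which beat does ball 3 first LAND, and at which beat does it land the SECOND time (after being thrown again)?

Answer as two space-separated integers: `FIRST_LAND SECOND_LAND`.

Beat 0 (L): throw ball1 h=3 -> lands@3:R; in-air after throw: [b1@3:R]
Beat 1 (R): throw ball2 h=4 -> lands@5:R; in-air after throw: [b1@3:R b2@5:R]
Beat 2 (L): throw ball3 h=2 -> lands@4:L; in-air after throw: [b1@3:R b3@4:L b2@5:R]
Beat 3 (R): throw ball1 h=4 -> lands@7:R; in-air after throw: [b3@4:L b2@5:R b1@7:R]
Beat 4 (L): throw ball3 h=7 -> lands@11:R; in-air after throw: [b2@5:R b1@7:R b3@11:R]
Beat 5 (R): throw ball2 h=3 -> lands@8:L; in-air after throw: [b1@7:R b2@8:L b3@11:R]
Beat 6 (L): throw ball4 h=4 -> lands@10:L; in-air after throw: [b1@7:R b2@8:L b4@10:L b3@11:R]
Beat 7 (R): throw ball1 h=2 -> lands@9:R; in-air after throw: [b2@8:L b1@9:R b4@10:L b3@11:R]
Beat 8 (L): throw ball2 h=4 -> lands@12:L; in-air after throw: [b1@9:R b4@10:L b3@11:R b2@12:L]
Beat 9 (R): throw ball1 h=7 -> lands@16:L; in-air after throw: [b4@10:L b3@11:R b2@12:L b1@16:L]
Beat 10 (L): throw ball4 h=3 -> lands@13:R; in-air after throw: [b3@11:R b2@12:L b4@13:R b1@16:L]
Beat 11 (R): throw ball3 h=4 -> lands@15:R; in-air after throw: [b2@12:L b4@13:R b3@15:R b1@16:L]
Ball 3: thrown@2 h=2 -> first land @4; rethrown@4 h=7 -> second land @11

Answer: 4 11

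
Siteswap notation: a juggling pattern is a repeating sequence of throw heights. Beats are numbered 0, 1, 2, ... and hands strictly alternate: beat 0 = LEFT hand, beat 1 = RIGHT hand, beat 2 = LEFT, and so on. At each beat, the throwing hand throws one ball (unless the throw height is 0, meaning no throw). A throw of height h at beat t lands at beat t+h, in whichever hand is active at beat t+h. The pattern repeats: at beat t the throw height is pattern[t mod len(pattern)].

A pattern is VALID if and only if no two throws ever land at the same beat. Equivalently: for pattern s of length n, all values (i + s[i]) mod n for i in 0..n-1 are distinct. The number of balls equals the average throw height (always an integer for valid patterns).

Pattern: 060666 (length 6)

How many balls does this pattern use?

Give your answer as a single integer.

Answer: 4

Derivation:
Pattern = [0, 6, 0, 6, 6, 6], length n = 6
  position 0: throw height = 0, running sum = 0
  position 1: throw height = 6, running sum = 6
  position 2: throw height = 0, running sum = 6
  position 3: throw height = 6, running sum = 12
  position 4: throw height = 6, running sum = 18
  position 5: throw height = 6, running sum = 24
Total sum = 24; balls = sum / n = 24 / 6 = 4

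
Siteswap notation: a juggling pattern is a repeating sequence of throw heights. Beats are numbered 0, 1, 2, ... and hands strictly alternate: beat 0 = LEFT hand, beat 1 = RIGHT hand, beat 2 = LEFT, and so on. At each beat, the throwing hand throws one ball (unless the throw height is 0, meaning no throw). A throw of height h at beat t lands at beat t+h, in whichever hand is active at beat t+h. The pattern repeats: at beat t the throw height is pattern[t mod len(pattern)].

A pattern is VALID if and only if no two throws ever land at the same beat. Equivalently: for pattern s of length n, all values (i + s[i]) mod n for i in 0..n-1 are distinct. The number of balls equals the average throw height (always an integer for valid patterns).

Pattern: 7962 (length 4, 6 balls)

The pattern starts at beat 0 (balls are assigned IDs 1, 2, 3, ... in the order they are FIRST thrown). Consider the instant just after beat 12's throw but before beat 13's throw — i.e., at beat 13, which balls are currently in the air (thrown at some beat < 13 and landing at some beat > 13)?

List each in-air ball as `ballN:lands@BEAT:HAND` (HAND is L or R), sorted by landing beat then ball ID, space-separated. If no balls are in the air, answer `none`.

Answer: ball4:lands@14:L ball3:lands@15:R ball2:lands@16:L ball1:lands@18:L ball6:lands@19:R

Derivation:
Beat 0 (L): throw ball1 h=7 -> lands@7:R; in-air after throw: [b1@7:R]
Beat 1 (R): throw ball2 h=9 -> lands@10:L; in-air after throw: [b1@7:R b2@10:L]
Beat 2 (L): throw ball3 h=6 -> lands@8:L; in-air after throw: [b1@7:R b3@8:L b2@10:L]
Beat 3 (R): throw ball4 h=2 -> lands@5:R; in-air after throw: [b4@5:R b1@7:R b3@8:L b2@10:L]
Beat 4 (L): throw ball5 h=7 -> lands@11:R; in-air after throw: [b4@5:R b1@7:R b3@8:L b2@10:L b5@11:R]
Beat 5 (R): throw ball4 h=9 -> lands@14:L; in-air after throw: [b1@7:R b3@8:L b2@10:L b5@11:R b4@14:L]
Beat 6 (L): throw ball6 h=6 -> lands@12:L; in-air after throw: [b1@7:R b3@8:L b2@10:L b5@11:R b6@12:L b4@14:L]
Beat 7 (R): throw ball1 h=2 -> lands@9:R; in-air after throw: [b3@8:L b1@9:R b2@10:L b5@11:R b6@12:L b4@14:L]
Beat 8 (L): throw ball3 h=7 -> lands@15:R; in-air after throw: [b1@9:R b2@10:L b5@11:R b6@12:L b4@14:L b3@15:R]
Beat 9 (R): throw ball1 h=9 -> lands@18:L; in-air after throw: [b2@10:L b5@11:R b6@12:L b4@14:L b3@15:R b1@18:L]
Beat 10 (L): throw ball2 h=6 -> lands@16:L; in-air after throw: [b5@11:R b6@12:L b4@14:L b3@15:R b2@16:L b1@18:L]
Beat 11 (R): throw ball5 h=2 -> lands@13:R; in-air after throw: [b6@12:L b5@13:R b4@14:L b3@15:R b2@16:L b1@18:L]
Beat 12 (L): throw ball6 h=7 -> lands@19:R; in-air after throw: [b5@13:R b4@14:L b3@15:R b2@16:L b1@18:L b6@19:R]
Beat 13 (R): throw ball5 h=9 -> lands@22:L; in-air after throw: [b4@14:L b3@15:R b2@16:L b1@18:L b6@19:R b5@22:L]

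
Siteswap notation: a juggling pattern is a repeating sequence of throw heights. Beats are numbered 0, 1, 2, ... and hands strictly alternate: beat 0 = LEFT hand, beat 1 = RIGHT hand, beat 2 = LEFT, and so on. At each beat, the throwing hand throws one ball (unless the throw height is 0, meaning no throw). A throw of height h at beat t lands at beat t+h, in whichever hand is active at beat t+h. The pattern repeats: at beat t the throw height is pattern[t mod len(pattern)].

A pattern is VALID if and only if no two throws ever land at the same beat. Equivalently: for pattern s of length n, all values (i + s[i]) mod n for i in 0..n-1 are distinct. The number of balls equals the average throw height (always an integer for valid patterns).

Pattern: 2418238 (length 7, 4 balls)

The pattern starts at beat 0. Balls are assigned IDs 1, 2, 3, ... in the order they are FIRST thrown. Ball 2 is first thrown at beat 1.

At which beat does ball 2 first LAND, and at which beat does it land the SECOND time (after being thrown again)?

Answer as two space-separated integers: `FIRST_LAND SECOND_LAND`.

Answer: 5 8

Derivation:
Beat 0 (L): throw ball1 h=2 -> lands@2:L; in-air after throw: [b1@2:L]
Beat 1 (R): throw ball2 h=4 -> lands@5:R; in-air after throw: [b1@2:L b2@5:R]
Beat 2 (L): throw ball1 h=1 -> lands@3:R; in-air after throw: [b1@3:R b2@5:R]
Beat 3 (R): throw ball1 h=8 -> lands@11:R; in-air after throw: [b2@5:R b1@11:R]
Beat 4 (L): throw ball3 h=2 -> lands@6:L; in-air after throw: [b2@5:R b3@6:L b1@11:R]
Beat 5 (R): throw ball2 h=3 -> lands@8:L; in-air after throw: [b3@6:L b2@8:L b1@11:R]
Beat 6 (L): throw ball3 h=8 -> lands@14:L; in-air after throw: [b2@8:L b1@11:R b3@14:L]
Beat 7 (R): throw ball4 h=2 -> lands@9:R; in-air after throw: [b2@8:L b4@9:R b1@11:R b3@14:L]
Beat 8 (L): throw ball2 h=4 -> lands@12:L; in-air after throw: [b4@9:R b1@11:R b2@12:L b3@14:L]
Ball 2: thrown@1 h=4 -> first land @5; rethrown@5 h=3 -> second land @8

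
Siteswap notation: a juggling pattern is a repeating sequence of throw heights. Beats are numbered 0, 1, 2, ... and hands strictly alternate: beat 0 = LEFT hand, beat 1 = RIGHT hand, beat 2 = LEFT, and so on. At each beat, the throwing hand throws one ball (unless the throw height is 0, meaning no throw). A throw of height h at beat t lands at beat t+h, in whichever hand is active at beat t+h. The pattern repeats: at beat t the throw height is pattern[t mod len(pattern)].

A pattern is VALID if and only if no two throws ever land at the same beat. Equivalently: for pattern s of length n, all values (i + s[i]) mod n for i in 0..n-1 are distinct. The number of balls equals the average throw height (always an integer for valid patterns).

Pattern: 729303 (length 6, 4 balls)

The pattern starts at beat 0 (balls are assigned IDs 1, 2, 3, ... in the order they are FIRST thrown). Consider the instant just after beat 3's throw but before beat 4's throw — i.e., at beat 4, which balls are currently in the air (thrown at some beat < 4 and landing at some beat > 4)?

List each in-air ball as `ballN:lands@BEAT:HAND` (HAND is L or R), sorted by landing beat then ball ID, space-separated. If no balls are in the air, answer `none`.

Beat 0 (L): throw ball1 h=7 -> lands@7:R; in-air after throw: [b1@7:R]
Beat 1 (R): throw ball2 h=2 -> lands@3:R; in-air after throw: [b2@3:R b1@7:R]
Beat 2 (L): throw ball3 h=9 -> lands@11:R; in-air after throw: [b2@3:R b1@7:R b3@11:R]
Beat 3 (R): throw ball2 h=3 -> lands@6:L; in-air after throw: [b2@6:L b1@7:R b3@11:R]

Answer: ball2:lands@6:L ball1:lands@7:R ball3:lands@11:R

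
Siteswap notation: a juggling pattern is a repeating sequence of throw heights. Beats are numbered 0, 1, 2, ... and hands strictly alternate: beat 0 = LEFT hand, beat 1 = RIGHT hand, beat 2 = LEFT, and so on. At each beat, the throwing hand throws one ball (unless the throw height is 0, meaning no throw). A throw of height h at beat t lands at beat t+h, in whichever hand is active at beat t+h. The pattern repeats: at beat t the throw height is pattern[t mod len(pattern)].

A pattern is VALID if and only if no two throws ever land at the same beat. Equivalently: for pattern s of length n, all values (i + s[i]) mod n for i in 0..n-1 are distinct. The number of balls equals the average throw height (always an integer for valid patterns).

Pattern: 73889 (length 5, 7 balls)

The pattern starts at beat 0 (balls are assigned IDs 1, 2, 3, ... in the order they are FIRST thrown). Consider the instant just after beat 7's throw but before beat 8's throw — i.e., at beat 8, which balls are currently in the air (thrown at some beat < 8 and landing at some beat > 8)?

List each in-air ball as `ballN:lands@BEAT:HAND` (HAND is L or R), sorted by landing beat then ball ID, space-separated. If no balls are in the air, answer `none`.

Answer: ball6:lands@9:R ball3:lands@10:L ball4:lands@11:R ball5:lands@12:L ball2:lands@13:R ball1:lands@15:R

Derivation:
Beat 0 (L): throw ball1 h=7 -> lands@7:R; in-air after throw: [b1@7:R]
Beat 1 (R): throw ball2 h=3 -> lands@4:L; in-air after throw: [b2@4:L b1@7:R]
Beat 2 (L): throw ball3 h=8 -> lands@10:L; in-air after throw: [b2@4:L b1@7:R b3@10:L]
Beat 3 (R): throw ball4 h=8 -> lands@11:R; in-air after throw: [b2@4:L b1@7:R b3@10:L b4@11:R]
Beat 4 (L): throw ball2 h=9 -> lands@13:R; in-air after throw: [b1@7:R b3@10:L b4@11:R b2@13:R]
Beat 5 (R): throw ball5 h=7 -> lands@12:L; in-air after throw: [b1@7:R b3@10:L b4@11:R b5@12:L b2@13:R]
Beat 6 (L): throw ball6 h=3 -> lands@9:R; in-air after throw: [b1@7:R b6@9:R b3@10:L b4@11:R b5@12:L b2@13:R]
Beat 7 (R): throw ball1 h=8 -> lands@15:R; in-air after throw: [b6@9:R b3@10:L b4@11:R b5@12:L b2@13:R b1@15:R]
Beat 8 (L): throw ball7 h=8 -> lands@16:L; in-air after throw: [b6@9:R b3@10:L b4@11:R b5@12:L b2@13:R b1@15:R b7@16:L]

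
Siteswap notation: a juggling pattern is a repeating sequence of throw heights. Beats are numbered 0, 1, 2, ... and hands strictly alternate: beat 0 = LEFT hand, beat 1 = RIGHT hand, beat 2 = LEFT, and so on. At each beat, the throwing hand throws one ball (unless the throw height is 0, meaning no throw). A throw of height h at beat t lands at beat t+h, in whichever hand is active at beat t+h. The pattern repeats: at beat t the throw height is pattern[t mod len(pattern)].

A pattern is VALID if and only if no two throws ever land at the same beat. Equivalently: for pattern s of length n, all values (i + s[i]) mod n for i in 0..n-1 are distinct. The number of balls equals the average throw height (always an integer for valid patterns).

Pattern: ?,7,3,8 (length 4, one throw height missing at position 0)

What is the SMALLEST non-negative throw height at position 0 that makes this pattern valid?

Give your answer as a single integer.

Answer: 2

Derivation:
i=0: s[i]=? (unknown)
i=1: (1 + 7) mod 4 = 0
i=2: (2 + 3) mod 4 = 1
i=3: (3 + 8) mod 4 = 3
Known residues: [0, 1, 3]; need a permutation of 0..3, so missing residue r = 2
Need (0 + s) mod 4 = 2; smallest s = (2 - 0) mod 4 = 2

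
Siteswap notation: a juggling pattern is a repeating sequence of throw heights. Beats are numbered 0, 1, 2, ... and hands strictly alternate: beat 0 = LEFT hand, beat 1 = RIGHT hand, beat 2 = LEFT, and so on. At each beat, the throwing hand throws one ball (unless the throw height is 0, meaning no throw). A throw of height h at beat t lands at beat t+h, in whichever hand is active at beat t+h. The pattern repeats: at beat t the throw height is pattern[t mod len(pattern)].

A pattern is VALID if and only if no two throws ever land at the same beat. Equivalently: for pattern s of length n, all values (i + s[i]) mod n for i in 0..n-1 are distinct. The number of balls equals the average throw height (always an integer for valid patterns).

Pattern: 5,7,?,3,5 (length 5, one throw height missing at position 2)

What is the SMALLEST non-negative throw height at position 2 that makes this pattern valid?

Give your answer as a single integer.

Answer: 0

Derivation:
i=0: (0 + 5) mod 5 = 0
i=1: (1 + 7) mod 5 = 3
i=2: s[i]=? (unknown)
i=3: (3 + 3) mod 5 = 1
i=4: (4 + 5) mod 5 = 4
Known residues: [0, 1, 3, 4]; need a permutation of 0..4, so missing residue r = 2
Need (2 + s) mod 5 = 2; smallest s = (2 - 2) mod 5 = 0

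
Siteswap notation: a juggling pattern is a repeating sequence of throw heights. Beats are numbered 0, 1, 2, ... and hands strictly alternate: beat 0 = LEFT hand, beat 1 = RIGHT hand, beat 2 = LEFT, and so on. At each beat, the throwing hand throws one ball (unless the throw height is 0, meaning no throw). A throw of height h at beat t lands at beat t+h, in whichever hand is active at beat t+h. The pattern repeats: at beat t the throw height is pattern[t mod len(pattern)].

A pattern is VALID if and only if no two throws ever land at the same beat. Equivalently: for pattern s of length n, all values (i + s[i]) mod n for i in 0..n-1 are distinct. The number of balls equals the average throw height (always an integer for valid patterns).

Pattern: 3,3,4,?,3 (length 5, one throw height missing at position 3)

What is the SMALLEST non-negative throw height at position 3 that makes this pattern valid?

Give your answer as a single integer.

i=0: (0 + 3) mod 5 = 3
i=1: (1 + 3) mod 5 = 4
i=2: (2 + 4) mod 5 = 1
i=3: s[i]=? (unknown)
i=4: (4 + 3) mod 5 = 2
Known residues: [1, 2, 3, 4]; need a permutation of 0..4, so missing residue r = 0
Need (3 + s) mod 5 = 0; smallest s = (0 - 3) mod 5 = 2

Answer: 2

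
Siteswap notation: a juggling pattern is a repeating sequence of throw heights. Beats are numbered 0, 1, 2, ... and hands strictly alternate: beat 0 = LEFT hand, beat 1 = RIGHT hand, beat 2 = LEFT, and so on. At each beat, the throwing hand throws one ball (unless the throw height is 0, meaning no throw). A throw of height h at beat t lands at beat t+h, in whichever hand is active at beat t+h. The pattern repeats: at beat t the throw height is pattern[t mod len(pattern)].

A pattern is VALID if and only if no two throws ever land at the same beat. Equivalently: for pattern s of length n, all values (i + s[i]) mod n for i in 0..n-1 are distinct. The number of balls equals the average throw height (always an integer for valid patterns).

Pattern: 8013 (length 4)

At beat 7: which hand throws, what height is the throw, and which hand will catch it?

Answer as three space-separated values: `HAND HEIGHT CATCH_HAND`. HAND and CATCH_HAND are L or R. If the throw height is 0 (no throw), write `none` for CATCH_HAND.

Answer: R 3 L

Derivation:
Beat 7: 7 mod 2 = 1, so hand = R
Throw height = pattern[7 mod 4] = pattern[3] = 3
Lands at beat 7+3=10, 10 mod 2 = 0, so catch hand = L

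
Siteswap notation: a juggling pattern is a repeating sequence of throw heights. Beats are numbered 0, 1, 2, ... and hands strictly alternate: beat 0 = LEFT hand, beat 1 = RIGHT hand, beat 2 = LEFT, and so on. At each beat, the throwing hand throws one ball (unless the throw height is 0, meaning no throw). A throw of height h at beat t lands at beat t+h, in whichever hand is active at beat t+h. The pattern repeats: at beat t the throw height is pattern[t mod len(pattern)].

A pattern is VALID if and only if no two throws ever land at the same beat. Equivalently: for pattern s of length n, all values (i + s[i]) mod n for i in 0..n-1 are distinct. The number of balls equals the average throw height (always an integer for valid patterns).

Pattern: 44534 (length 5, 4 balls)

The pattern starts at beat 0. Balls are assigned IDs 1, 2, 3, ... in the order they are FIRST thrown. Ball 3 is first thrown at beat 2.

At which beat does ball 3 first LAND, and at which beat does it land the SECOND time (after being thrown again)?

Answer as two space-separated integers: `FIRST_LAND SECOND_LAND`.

Answer: 7 12

Derivation:
Beat 0 (L): throw ball1 h=4 -> lands@4:L; in-air after throw: [b1@4:L]
Beat 1 (R): throw ball2 h=4 -> lands@5:R; in-air after throw: [b1@4:L b2@5:R]
Beat 2 (L): throw ball3 h=5 -> lands@7:R; in-air after throw: [b1@4:L b2@5:R b3@7:R]
Beat 3 (R): throw ball4 h=3 -> lands@6:L; in-air after throw: [b1@4:L b2@5:R b4@6:L b3@7:R]
Beat 4 (L): throw ball1 h=4 -> lands@8:L; in-air after throw: [b2@5:R b4@6:L b3@7:R b1@8:L]
Beat 5 (R): throw ball2 h=4 -> lands@9:R; in-air after throw: [b4@6:L b3@7:R b1@8:L b2@9:R]
Beat 6 (L): throw ball4 h=4 -> lands@10:L; in-air after throw: [b3@7:R b1@8:L b2@9:R b4@10:L]
Beat 7 (R): throw ball3 h=5 -> lands@12:L; in-air after throw: [b1@8:L b2@9:R b4@10:L b3@12:L]
Beat 8 (L): throw ball1 h=3 -> lands@11:R; in-air after throw: [b2@9:R b4@10:L b1@11:R b3@12:L]
Beat 9 (R): throw ball2 h=4 -> lands@13:R; in-air after throw: [b4@10:L b1@11:R b3@12:L b2@13:R]
Beat 10 (L): throw ball4 h=4 -> lands@14:L; in-air after throw: [b1@11:R b3@12:L b2@13:R b4@14:L]
Beat 11 (R): throw ball1 h=4 -> lands@15:R; in-air after throw: [b3@12:L b2@13:R b4@14:L b1@15:R]
Beat 12 (L): throw ball3 h=5 -> lands@17:R; in-air after throw: [b2@13:R b4@14:L b1@15:R b3@17:R]
Ball 3: thrown@2 h=5 -> first land @7; rethrown@7 h=5 -> second land @12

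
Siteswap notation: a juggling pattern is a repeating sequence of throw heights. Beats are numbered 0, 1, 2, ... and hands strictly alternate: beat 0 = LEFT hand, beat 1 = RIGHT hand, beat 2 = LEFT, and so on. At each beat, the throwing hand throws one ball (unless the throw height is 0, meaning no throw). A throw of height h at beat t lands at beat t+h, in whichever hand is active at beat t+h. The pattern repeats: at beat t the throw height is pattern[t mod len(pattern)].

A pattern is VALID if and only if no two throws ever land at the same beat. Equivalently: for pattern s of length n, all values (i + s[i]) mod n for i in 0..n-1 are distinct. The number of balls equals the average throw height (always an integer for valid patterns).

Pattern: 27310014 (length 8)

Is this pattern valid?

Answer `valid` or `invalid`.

Answer: invalid

Derivation:
i=0: (i + s[i]) mod n = (0 + 2) mod 8 = 2
i=1: (i + s[i]) mod n = (1 + 7) mod 8 = 0
i=2: (i + s[i]) mod n = (2 + 3) mod 8 = 5
i=3: (i + s[i]) mod n = (3 + 1) mod 8 = 4
i=4: (i + s[i]) mod n = (4 + 0) mod 8 = 4
i=5: (i + s[i]) mod n = (5 + 0) mod 8 = 5
i=6: (i + s[i]) mod n = (6 + 1) mod 8 = 7
i=7: (i + s[i]) mod n = (7 + 4) mod 8 = 3
Residues: [2, 0, 5, 4, 4, 5, 7, 3], distinct: False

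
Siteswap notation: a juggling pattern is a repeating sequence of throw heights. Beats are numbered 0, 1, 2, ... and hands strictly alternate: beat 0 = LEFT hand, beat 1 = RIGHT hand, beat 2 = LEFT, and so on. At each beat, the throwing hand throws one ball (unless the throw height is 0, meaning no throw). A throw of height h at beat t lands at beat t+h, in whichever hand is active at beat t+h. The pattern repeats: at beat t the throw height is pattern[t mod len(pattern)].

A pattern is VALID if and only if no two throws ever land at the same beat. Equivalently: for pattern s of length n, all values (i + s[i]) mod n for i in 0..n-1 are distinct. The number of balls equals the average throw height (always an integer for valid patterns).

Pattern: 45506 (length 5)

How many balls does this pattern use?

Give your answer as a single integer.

Pattern = [4, 5, 5, 0, 6], length n = 5
  position 0: throw height = 4, running sum = 4
  position 1: throw height = 5, running sum = 9
  position 2: throw height = 5, running sum = 14
  position 3: throw height = 0, running sum = 14
  position 4: throw height = 6, running sum = 20
Total sum = 20; balls = sum / n = 20 / 5 = 4

Answer: 4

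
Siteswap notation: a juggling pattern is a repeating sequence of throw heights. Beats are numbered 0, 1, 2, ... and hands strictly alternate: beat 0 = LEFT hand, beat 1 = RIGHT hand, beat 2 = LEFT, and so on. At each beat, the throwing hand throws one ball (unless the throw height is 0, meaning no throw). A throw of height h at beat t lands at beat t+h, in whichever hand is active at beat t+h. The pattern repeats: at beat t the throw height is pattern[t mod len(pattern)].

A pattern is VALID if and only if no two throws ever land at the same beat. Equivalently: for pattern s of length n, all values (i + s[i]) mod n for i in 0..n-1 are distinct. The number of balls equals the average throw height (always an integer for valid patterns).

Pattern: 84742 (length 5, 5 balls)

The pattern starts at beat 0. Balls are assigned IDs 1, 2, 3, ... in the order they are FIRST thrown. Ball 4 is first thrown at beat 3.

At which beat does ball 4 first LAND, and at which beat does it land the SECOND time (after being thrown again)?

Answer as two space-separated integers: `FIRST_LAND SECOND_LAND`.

Beat 0 (L): throw ball1 h=8 -> lands@8:L; in-air after throw: [b1@8:L]
Beat 1 (R): throw ball2 h=4 -> lands@5:R; in-air after throw: [b2@5:R b1@8:L]
Beat 2 (L): throw ball3 h=7 -> lands@9:R; in-air after throw: [b2@5:R b1@8:L b3@9:R]
Beat 3 (R): throw ball4 h=4 -> lands@7:R; in-air after throw: [b2@5:R b4@7:R b1@8:L b3@9:R]
Beat 4 (L): throw ball5 h=2 -> lands@6:L; in-air after throw: [b2@5:R b5@6:L b4@7:R b1@8:L b3@9:R]
Beat 5 (R): throw ball2 h=8 -> lands@13:R; in-air after throw: [b5@6:L b4@7:R b1@8:L b3@9:R b2@13:R]
Beat 6 (L): throw ball5 h=4 -> lands@10:L; in-air after throw: [b4@7:R b1@8:L b3@9:R b5@10:L b2@13:R]
Beat 7 (R): throw ball4 h=7 -> lands@14:L; in-air after throw: [b1@8:L b3@9:R b5@10:L b2@13:R b4@14:L]
Beat 8 (L): throw ball1 h=4 -> lands@12:L; in-air after throw: [b3@9:R b5@10:L b1@12:L b2@13:R b4@14:L]
Beat 9 (R): throw ball3 h=2 -> lands@11:R; in-air after throw: [b5@10:L b3@11:R b1@12:L b2@13:R b4@14:L]
Beat 10 (L): throw ball5 h=8 -> lands@18:L; in-air after throw: [b3@11:R b1@12:L b2@13:R b4@14:L b5@18:L]
Beat 11 (R): throw ball3 h=4 -> lands@15:R; in-air after throw: [b1@12:L b2@13:R b4@14:L b3@15:R b5@18:L]
Beat 12 (L): throw ball1 h=7 -> lands@19:R; in-air after throw: [b2@13:R b4@14:L b3@15:R b5@18:L b1@19:R]
Beat 13 (R): throw ball2 h=4 -> lands@17:R; in-air after throw: [b4@14:L b3@15:R b2@17:R b5@18:L b1@19:R]
Beat 14 (L): throw ball4 h=2 -> lands@16:L; in-air after throw: [b3@15:R b4@16:L b2@17:R b5@18:L b1@19:R]
Ball 4: thrown@3 h=4 -> first land @7; rethrown@7 h=7 -> second land @14

Answer: 7 14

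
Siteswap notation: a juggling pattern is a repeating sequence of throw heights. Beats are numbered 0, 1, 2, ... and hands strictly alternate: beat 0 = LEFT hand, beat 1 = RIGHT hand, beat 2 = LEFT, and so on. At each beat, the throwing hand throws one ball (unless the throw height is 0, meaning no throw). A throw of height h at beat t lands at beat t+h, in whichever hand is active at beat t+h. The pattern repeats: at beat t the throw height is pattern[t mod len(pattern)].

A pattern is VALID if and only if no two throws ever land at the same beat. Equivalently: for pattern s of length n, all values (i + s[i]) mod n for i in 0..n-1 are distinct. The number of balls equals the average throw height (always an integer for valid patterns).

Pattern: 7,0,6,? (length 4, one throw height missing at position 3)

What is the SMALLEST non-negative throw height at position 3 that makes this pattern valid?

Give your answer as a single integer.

i=0: (0 + 7) mod 4 = 3
i=1: (1 + 0) mod 4 = 1
i=2: (2 + 6) mod 4 = 0
i=3: s[i]=? (unknown)
Known residues: [0, 1, 3]; need a permutation of 0..3, so missing residue r = 2
Need (3 + s) mod 4 = 2; smallest s = (2 - 3) mod 4 = 3

Answer: 3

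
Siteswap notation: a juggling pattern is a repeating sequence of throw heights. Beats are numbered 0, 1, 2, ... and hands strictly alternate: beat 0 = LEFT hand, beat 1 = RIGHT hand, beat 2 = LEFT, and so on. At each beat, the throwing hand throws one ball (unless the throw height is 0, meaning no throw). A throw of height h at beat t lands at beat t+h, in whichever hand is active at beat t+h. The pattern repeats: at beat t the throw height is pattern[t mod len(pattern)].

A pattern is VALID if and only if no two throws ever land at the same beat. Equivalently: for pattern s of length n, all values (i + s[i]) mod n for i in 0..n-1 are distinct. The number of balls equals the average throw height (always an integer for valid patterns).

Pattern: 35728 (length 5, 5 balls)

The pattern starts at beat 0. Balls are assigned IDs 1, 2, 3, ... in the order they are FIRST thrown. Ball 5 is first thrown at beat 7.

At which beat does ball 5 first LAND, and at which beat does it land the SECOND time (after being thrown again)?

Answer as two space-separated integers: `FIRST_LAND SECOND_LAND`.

Beat 0 (L): throw ball1 h=3 -> lands@3:R; in-air after throw: [b1@3:R]
Beat 1 (R): throw ball2 h=5 -> lands@6:L; in-air after throw: [b1@3:R b2@6:L]
Beat 2 (L): throw ball3 h=7 -> lands@9:R; in-air after throw: [b1@3:R b2@6:L b3@9:R]
Beat 3 (R): throw ball1 h=2 -> lands@5:R; in-air after throw: [b1@5:R b2@6:L b3@9:R]
Beat 4 (L): throw ball4 h=8 -> lands@12:L; in-air after throw: [b1@5:R b2@6:L b3@9:R b4@12:L]
Beat 5 (R): throw ball1 h=3 -> lands@8:L; in-air after throw: [b2@6:L b1@8:L b3@9:R b4@12:L]
Beat 6 (L): throw ball2 h=5 -> lands@11:R; in-air after throw: [b1@8:L b3@9:R b2@11:R b4@12:L]
Beat 7 (R): throw ball5 h=7 -> lands@14:L; in-air after throw: [b1@8:L b3@9:R b2@11:R b4@12:L b5@14:L]
Beat 8 (L): throw ball1 h=2 -> lands@10:L; in-air after throw: [b3@9:R b1@10:L b2@11:R b4@12:L b5@14:L]
Beat 9 (R): throw ball3 h=8 -> lands@17:R; in-air after throw: [b1@10:L b2@11:R b4@12:L b5@14:L b3@17:R]
Beat 10 (L): throw ball1 h=3 -> lands@13:R; in-air after throw: [b2@11:R b4@12:L b1@13:R b5@14:L b3@17:R]
Beat 11 (R): throw ball2 h=5 -> lands@16:L; in-air after throw: [b4@12:L b1@13:R b5@14:L b2@16:L b3@17:R]
Beat 12 (L): throw ball4 h=7 -> lands@19:R; in-air after throw: [b1@13:R b5@14:L b2@16:L b3@17:R b4@19:R]
Beat 13 (R): throw ball1 h=2 -> lands@15:R; in-air after throw: [b5@14:L b1@15:R b2@16:L b3@17:R b4@19:R]
Beat 14 (L): throw ball5 h=8 -> lands@22:L; in-air after throw: [b1@15:R b2@16:L b3@17:R b4@19:R b5@22:L]
Beat 15 (R): throw ball1 h=3 -> lands@18:L; in-air after throw: [b2@16:L b3@17:R b1@18:L b4@19:R b5@22:L]
Ball 5: thrown@7 h=7 -> first land @14; rethrown@14 h=8 -> second land @22

Answer: 14 22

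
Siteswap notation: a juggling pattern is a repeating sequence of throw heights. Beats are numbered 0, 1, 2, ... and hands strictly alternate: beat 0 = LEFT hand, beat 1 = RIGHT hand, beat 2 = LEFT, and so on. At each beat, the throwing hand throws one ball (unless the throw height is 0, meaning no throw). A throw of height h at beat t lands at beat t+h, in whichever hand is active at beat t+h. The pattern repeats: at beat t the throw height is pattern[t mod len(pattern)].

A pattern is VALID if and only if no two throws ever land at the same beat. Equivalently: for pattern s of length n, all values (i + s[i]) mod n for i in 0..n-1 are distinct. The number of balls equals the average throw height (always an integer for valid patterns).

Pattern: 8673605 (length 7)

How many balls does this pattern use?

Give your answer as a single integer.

Pattern = [8, 6, 7, 3, 6, 0, 5], length n = 7
  position 0: throw height = 8, running sum = 8
  position 1: throw height = 6, running sum = 14
  position 2: throw height = 7, running sum = 21
  position 3: throw height = 3, running sum = 24
  position 4: throw height = 6, running sum = 30
  position 5: throw height = 0, running sum = 30
  position 6: throw height = 5, running sum = 35
Total sum = 35; balls = sum / n = 35 / 7 = 5

Answer: 5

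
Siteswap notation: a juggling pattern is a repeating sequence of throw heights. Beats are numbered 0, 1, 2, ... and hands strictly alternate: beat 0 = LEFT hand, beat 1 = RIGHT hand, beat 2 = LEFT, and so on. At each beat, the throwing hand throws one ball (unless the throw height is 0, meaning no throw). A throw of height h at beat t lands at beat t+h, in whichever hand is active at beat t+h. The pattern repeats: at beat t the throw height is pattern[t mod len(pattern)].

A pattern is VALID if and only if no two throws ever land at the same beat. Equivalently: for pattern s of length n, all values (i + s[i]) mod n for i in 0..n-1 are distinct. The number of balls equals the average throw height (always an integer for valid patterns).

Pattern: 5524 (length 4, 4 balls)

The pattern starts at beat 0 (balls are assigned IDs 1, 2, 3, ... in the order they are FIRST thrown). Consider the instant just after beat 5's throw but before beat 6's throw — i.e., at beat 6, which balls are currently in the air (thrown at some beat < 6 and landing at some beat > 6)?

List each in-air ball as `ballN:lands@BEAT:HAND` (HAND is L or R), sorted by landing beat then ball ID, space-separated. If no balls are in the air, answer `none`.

Answer: ball4:lands@7:R ball3:lands@9:R ball1:lands@10:L

Derivation:
Beat 0 (L): throw ball1 h=5 -> lands@5:R; in-air after throw: [b1@5:R]
Beat 1 (R): throw ball2 h=5 -> lands@6:L; in-air after throw: [b1@5:R b2@6:L]
Beat 2 (L): throw ball3 h=2 -> lands@4:L; in-air after throw: [b3@4:L b1@5:R b2@6:L]
Beat 3 (R): throw ball4 h=4 -> lands@7:R; in-air after throw: [b3@4:L b1@5:R b2@6:L b4@7:R]
Beat 4 (L): throw ball3 h=5 -> lands@9:R; in-air after throw: [b1@5:R b2@6:L b4@7:R b3@9:R]
Beat 5 (R): throw ball1 h=5 -> lands@10:L; in-air after throw: [b2@6:L b4@7:R b3@9:R b1@10:L]
Beat 6 (L): throw ball2 h=2 -> lands@8:L; in-air after throw: [b4@7:R b2@8:L b3@9:R b1@10:L]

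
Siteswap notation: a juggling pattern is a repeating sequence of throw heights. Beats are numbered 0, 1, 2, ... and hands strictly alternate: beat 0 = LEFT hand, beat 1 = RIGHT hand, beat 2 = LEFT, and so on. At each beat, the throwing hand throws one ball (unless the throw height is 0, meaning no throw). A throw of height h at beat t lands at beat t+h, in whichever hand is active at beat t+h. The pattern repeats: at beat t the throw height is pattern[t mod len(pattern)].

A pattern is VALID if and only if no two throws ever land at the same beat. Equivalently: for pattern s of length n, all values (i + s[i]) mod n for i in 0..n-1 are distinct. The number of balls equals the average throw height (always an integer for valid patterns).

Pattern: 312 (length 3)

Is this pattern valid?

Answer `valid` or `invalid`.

Answer: valid

Derivation:
i=0: (i + s[i]) mod n = (0 + 3) mod 3 = 0
i=1: (i + s[i]) mod n = (1 + 1) mod 3 = 2
i=2: (i + s[i]) mod n = (2 + 2) mod 3 = 1
Residues: [0, 2, 1], distinct: True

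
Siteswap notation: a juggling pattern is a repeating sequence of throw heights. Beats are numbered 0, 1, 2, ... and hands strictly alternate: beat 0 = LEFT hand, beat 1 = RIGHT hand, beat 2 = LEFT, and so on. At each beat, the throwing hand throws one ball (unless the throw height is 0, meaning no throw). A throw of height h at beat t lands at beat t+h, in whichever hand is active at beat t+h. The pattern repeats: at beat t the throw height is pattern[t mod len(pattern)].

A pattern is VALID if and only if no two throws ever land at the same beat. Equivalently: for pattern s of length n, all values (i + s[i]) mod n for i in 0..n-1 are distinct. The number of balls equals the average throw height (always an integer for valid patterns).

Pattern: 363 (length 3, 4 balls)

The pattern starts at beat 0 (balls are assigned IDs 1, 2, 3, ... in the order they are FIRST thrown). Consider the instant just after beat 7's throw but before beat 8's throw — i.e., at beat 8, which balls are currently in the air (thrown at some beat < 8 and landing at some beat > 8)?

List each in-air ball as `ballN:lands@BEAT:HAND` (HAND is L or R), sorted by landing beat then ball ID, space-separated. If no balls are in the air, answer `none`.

Beat 0 (L): throw ball1 h=3 -> lands@3:R; in-air after throw: [b1@3:R]
Beat 1 (R): throw ball2 h=6 -> lands@7:R; in-air after throw: [b1@3:R b2@7:R]
Beat 2 (L): throw ball3 h=3 -> lands@5:R; in-air after throw: [b1@3:R b3@5:R b2@7:R]
Beat 3 (R): throw ball1 h=3 -> lands@6:L; in-air after throw: [b3@5:R b1@6:L b2@7:R]
Beat 4 (L): throw ball4 h=6 -> lands@10:L; in-air after throw: [b3@5:R b1@6:L b2@7:R b4@10:L]
Beat 5 (R): throw ball3 h=3 -> lands@8:L; in-air after throw: [b1@6:L b2@7:R b3@8:L b4@10:L]
Beat 6 (L): throw ball1 h=3 -> lands@9:R; in-air after throw: [b2@7:R b3@8:L b1@9:R b4@10:L]
Beat 7 (R): throw ball2 h=6 -> lands@13:R; in-air after throw: [b3@8:L b1@9:R b4@10:L b2@13:R]
Beat 8 (L): throw ball3 h=3 -> lands@11:R; in-air after throw: [b1@9:R b4@10:L b3@11:R b2@13:R]

Answer: ball1:lands@9:R ball4:lands@10:L ball2:lands@13:R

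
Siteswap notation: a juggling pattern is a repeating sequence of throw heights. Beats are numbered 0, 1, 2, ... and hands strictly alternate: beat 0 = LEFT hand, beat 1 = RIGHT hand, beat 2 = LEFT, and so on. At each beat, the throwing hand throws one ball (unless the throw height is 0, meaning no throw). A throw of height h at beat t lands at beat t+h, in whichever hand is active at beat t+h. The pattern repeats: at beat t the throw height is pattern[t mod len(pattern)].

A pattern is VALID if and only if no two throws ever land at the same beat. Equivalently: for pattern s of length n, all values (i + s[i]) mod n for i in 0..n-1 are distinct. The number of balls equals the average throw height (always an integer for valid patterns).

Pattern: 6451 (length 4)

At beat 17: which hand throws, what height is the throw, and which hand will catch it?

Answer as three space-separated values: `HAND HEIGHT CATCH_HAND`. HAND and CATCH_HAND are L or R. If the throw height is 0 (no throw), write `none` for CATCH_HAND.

Beat 17: 17 mod 2 = 1, so hand = R
Throw height = pattern[17 mod 4] = pattern[1] = 4
Lands at beat 17+4=21, 21 mod 2 = 1, so catch hand = R

Answer: R 4 R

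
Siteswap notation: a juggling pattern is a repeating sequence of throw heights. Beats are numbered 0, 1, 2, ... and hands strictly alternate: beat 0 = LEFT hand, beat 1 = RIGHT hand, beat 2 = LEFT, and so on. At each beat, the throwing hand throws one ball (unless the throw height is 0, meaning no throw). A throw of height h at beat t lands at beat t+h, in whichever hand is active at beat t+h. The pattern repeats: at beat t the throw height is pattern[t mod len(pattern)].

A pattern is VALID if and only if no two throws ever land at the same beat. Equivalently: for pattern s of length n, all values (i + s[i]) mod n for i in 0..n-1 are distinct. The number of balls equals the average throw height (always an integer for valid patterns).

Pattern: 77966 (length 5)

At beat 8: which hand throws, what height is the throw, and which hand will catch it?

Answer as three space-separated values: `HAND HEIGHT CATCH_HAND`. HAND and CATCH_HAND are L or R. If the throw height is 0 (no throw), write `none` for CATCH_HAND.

Answer: L 6 L

Derivation:
Beat 8: 8 mod 2 = 0, so hand = L
Throw height = pattern[8 mod 5] = pattern[3] = 6
Lands at beat 8+6=14, 14 mod 2 = 0, so catch hand = L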